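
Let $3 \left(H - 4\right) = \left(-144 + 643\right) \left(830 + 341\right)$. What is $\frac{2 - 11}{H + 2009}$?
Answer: $- \frac{27}{590368} \approx -4.5734 \cdot 10^{-5}$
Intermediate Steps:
$H = \frac{584341}{3}$ ($H = 4 + \frac{\left(-144 + 643\right) \left(830 + 341\right)}{3} = 4 + \frac{499 \cdot 1171}{3} = 4 + \frac{1}{3} \cdot 584329 = 4 + \frac{584329}{3} = \frac{584341}{3} \approx 1.9478 \cdot 10^{5}$)
$\frac{2 - 11}{H + 2009} = \frac{2 - 11}{\frac{584341}{3} + 2009} = \frac{2 - 11}{\frac{590368}{3}} = \frac{3}{590368} \left(-9\right) = - \frac{27}{590368}$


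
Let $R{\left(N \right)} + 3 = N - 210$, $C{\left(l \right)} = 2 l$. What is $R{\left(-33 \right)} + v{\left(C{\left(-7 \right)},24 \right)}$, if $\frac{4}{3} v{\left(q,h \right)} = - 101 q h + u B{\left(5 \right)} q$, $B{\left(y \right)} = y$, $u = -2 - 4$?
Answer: $25521$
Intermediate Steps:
$u = -6$
$R{\left(N \right)} = -213 + N$ ($R{\left(N \right)} = -3 + \left(N - 210\right) = -3 + \left(-210 + N\right) = -213 + N$)
$v{\left(q,h \right)} = - \frac{45 q}{2} - \frac{303 h q}{4}$ ($v{\left(q,h \right)} = \frac{3 \left(- 101 q h + \left(-6\right) 5 q\right)}{4} = \frac{3 \left(- 101 h q - 30 q\right)}{4} = \frac{3 \left(- 30 q - 101 h q\right)}{4} = - \frac{45 q}{2} - \frac{303 h q}{4}$)
$R{\left(-33 \right)} + v{\left(C{\left(-7 \right)},24 \right)} = \left(-213 - 33\right) - \frac{3 \cdot 2 \left(-7\right) \left(30 + 101 \cdot 24\right)}{4} = -246 - - \frac{21 \left(30 + 2424\right)}{2} = -246 - \left(- \frac{21}{2}\right) 2454 = -246 + 25767 = 25521$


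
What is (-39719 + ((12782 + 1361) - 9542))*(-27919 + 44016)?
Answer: -565294446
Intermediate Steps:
(-39719 + ((12782 + 1361) - 9542))*(-27919 + 44016) = (-39719 + (14143 - 9542))*16097 = (-39719 + 4601)*16097 = -35118*16097 = -565294446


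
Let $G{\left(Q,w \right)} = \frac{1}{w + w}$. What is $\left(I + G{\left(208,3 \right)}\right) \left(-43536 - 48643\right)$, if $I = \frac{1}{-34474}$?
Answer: $- \frac{794306443}{51711} \approx -15361.0$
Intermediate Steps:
$I = - \frac{1}{34474} \approx -2.9007 \cdot 10^{-5}$
$G{\left(Q,w \right)} = \frac{1}{2 w}$
$\left(I + G{\left(208,3 \right)}\right) \left(-43536 - 48643\right) = \left(- \frac{1}{34474} + \frac{1}{2 \cdot 3}\right) \left(-43536 - 48643\right) = \left(- \frac{1}{34474} + \frac{1}{2} \cdot \frac{1}{3}\right) \left(-92179\right) = \left(- \frac{1}{34474} + \frac{1}{6}\right) \left(-92179\right) = \frac{8617}{51711} \left(-92179\right) = - \frac{794306443}{51711}$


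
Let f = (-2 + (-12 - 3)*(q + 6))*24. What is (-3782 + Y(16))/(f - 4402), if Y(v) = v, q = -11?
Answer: 1883/1325 ≈ 1.4211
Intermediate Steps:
f = 1752 (f = (-2 + (-12 - 3)*(-11 + 6))*24 = (-2 - 15*(-5))*24 = (-2 + 75)*24 = 73*24 = 1752)
(-3782 + Y(16))/(f - 4402) = (-3782 + 16)/(1752 - 4402) = -3766/(-2650) = -3766*(-1/2650) = 1883/1325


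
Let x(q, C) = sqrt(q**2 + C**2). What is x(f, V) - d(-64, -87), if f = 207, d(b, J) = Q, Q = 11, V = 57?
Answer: -11 + 3*sqrt(5122) ≈ 203.70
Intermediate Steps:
d(b, J) = 11
x(q, C) = sqrt(C**2 + q**2)
x(f, V) - d(-64, -87) = sqrt(57**2 + 207**2) - 1*11 = sqrt(3249 + 42849) - 11 = sqrt(46098) - 11 = 3*sqrt(5122) - 11 = -11 + 3*sqrt(5122)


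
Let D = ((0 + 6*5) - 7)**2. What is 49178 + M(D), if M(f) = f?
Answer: 49707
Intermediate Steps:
D = 529 (D = ((0 + 30) - 7)**2 = (30 - 7)**2 = 23**2 = 529)
49178 + M(D) = 49178 + 529 = 49707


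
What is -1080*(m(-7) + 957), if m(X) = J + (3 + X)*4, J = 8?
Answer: -1024920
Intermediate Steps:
m(X) = 20 + 4*X (m(X) = 8 + (3 + X)*4 = 8 + (12 + 4*X) = 20 + 4*X)
-1080*(m(-7) + 957) = -1080*((20 + 4*(-7)) + 957) = -1080*((20 - 28) + 957) = -1080*(-8 + 957) = -1080*949 = -1024920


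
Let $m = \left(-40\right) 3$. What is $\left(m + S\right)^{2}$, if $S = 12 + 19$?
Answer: $7921$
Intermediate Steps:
$S = 31$
$m = -120$
$\left(m + S\right)^{2} = \left(-120 + 31\right)^{2} = \left(-89\right)^{2} = 7921$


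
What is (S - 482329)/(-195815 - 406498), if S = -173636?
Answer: 218655/200771 ≈ 1.0891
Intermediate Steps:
(S - 482329)/(-195815 - 406498) = (-173636 - 482329)/(-195815 - 406498) = -655965/(-602313) = -655965*(-1/602313) = 218655/200771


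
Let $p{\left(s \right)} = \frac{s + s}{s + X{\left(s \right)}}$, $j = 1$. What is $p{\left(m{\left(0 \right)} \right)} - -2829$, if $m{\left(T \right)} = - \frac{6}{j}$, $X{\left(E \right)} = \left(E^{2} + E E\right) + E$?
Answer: $\frac{14144}{5} \approx 2828.8$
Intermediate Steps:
$X{\left(E \right)} = E + 2 E^{2}$ ($X{\left(E \right)} = \left(E^{2} + E^{2}\right) + E = 2 E^{2} + E = E + 2 E^{2}$)
$m{\left(T \right)} = -6$ ($m{\left(T \right)} = - \frac{6}{1} = \left(-6\right) 1 = -6$)
$p{\left(s \right)} = \frac{2 s}{s + s \left(1 + 2 s\right)}$ ($p{\left(s \right)} = \frac{s + s}{s + s \left(1 + 2 s\right)} = \frac{2 s}{s + s \left(1 + 2 s\right)}$)
$p{\left(m{\left(0 \right)} \right)} - -2829 = \frac{1}{1 - 6} - -2829 = \frac{1}{-5} + 2829 = - \frac{1}{5} + 2829 = \frac{14144}{5}$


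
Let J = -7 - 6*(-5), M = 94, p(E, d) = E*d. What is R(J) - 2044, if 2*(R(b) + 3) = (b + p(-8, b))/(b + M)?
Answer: -479159/234 ≈ -2047.7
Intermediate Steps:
J = 23 (J = -7 + 30 = 23)
R(b) = -3 - 7*b/(2*(94 + b)) (R(b) = -3 + ((b - 8*b)/(b + 94))/2 = -3 + ((-7*b)/(94 + b))/2 = -3 + (-7*b/(94 + b))/2 = -3 - 7*b/(2*(94 + b)))
R(J) - 2044 = (-564 - 13*23)/(2*(94 + 23)) - 2044 = (½)*(-564 - 299)/117 - 2044 = (½)*(1/117)*(-863) - 2044 = -863/234 - 2044 = -479159/234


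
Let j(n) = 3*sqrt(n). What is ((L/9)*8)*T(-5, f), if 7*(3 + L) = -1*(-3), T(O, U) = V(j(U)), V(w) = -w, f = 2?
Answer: 48*sqrt(2)/7 ≈ 9.6975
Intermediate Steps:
T(O, U) = -3*sqrt(U)
L = -18/7 (L = -3 + (-1*(-3))/7 = -3 + (1/7)*3 = -3 + 3/7 = -18/7 ≈ -2.5714)
((L/9)*8)*T(-5, f) = (-18/7/9*8)*(-3*sqrt(2)) = (-18/7*1/9*8)*(-3*sqrt(2)) = (-2/7*8)*(-3*sqrt(2)) = -(-48)*sqrt(2)/7 = 48*sqrt(2)/7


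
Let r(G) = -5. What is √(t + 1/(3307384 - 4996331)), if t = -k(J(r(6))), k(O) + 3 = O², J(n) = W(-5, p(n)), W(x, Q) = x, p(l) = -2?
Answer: I*√62755925002745/1688947 ≈ 4.6904*I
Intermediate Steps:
J(n) = -5
k(O) = -3 + O²
t = -22 (t = -(-3 + (-5)²) = -(-3 + 25) = -1*22 = -22)
√(t + 1/(3307384 - 4996331)) = √(-22 + 1/(3307384 - 4996331)) = √(-22 + 1/(-1688947)) = √(-22 - 1/1688947) = √(-37156835/1688947) = I*√62755925002745/1688947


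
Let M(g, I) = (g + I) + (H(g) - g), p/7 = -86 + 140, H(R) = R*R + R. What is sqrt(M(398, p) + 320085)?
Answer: sqrt(479265) ≈ 692.29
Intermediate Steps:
H(R) = R + R**2 (H(R) = R**2 + R = R + R**2)
p = 378 (p = 7*(-86 + 140) = 7*54 = 378)
M(g, I) = I + g*(1 + g) (M(g, I) = (g + I) + (g*(1 + g) - g) = (I + g) + (-g + g*(1 + g)) = I + g*(1 + g))
sqrt(M(398, p) + 320085) = sqrt((378 + 398*(1 + 398)) + 320085) = sqrt((378 + 398*399) + 320085) = sqrt((378 + 158802) + 320085) = sqrt(159180 + 320085) = sqrt(479265)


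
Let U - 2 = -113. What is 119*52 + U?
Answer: 6077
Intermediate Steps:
U = -111 (U = 2 - 113 = -111)
119*52 + U = 119*52 - 111 = 6188 - 111 = 6077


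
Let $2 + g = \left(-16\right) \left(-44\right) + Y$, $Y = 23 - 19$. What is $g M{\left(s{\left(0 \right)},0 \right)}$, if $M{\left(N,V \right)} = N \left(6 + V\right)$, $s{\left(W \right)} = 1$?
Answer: $4236$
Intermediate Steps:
$Y = 4$ ($Y = 23 - 19 = 4$)
$g = 706$ ($g = -2 + \left(\left(-16\right) \left(-44\right) + 4\right) = -2 + \left(704 + 4\right) = -2 + 708 = 706$)
$g M{\left(s{\left(0 \right)},0 \right)} = 706 \cdot 1 \left(6 + 0\right) = 706 \cdot 1 \cdot 6 = 706 \cdot 6 = 4236$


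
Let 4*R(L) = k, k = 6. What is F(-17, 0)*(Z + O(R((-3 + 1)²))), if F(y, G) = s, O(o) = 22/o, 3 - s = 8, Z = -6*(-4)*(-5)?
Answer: 1580/3 ≈ 526.67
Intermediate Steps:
Z = -120 (Z = 24*(-5) = -120)
s = -5 (s = 3 - 1*8 = 3 - 8 = -5)
R(L) = 3/2 (R(L) = (¼)*6 = 3/2)
F(y, G) = -5
F(-17, 0)*(Z + O(R((-3 + 1)²))) = -5*(-120 + 22/(3/2)) = -5*(-120 + 22*(⅔)) = -5*(-120 + 44/3) = -5*(-316/3) = 1580/3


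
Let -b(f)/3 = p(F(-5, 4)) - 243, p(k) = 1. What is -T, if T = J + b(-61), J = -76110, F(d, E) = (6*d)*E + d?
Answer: 75384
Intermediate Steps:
F(d, E) = d + 6*E*d (F(d, E) = 6*E*d + d = d + 6*E*d)
b(f) = 726 (b(f) = -3*(1 - 243) = -3*(-242) = 726)
T = -75384 (T = -76110 + 726 = -75384)
-T = -1*(-75384) = 75384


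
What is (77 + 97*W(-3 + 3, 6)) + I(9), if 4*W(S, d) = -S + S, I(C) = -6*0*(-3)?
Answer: 77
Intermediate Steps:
I(C) = 0 (I(C) = 0*(-3) = 0)
W(S, d) = 0 (W(S, d) = (-S + S)/4 = (¼)*0 = 0)
(77 + 97*W(-3 + 3, 6)) + I(9) = (77 + 97*0) + 0 = (77 + 0) + 0 = 77 + 0 = 77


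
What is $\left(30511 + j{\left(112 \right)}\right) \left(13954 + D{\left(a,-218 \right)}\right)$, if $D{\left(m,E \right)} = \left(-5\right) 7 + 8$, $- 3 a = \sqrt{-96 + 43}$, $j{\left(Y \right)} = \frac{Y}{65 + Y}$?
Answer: $\frac{75213585193}{177} \approx 4.2494 \cdot 10^{8}$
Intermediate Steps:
$a = - \frac{i \sqrt{53}}{3}$ ($a = - \frac{\sqrt{-96 + 43}}{3} = - \frac{\sqrt{-53}}{3} = - \frac{i \sqrt{53}}{3} \approx - 2.4267 i$)
$D{\left(m,E \right)} = -27$ ($D{\left(m,E \right)} = -35 + 8 = -27$)
$\left(30511 + j{\left(112 \right)}\right) \left(13954 + D{\left(a,-218 \right)}\right) = \left(30511 + \frac{112}{65 + 112}\right) \left(13954 - 27\right) = \left(30511 + \frac{112}{177}\right) 13927 = \frac{5400559}{177} \cdot 13927 = \frac{75213585193}{177}$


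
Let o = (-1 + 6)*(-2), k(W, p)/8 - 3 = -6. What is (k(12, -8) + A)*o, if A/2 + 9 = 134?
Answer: -2260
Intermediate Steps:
k(W, p) = -24 (k(W, p) = 24 + 8*(-6) = 24 - 48 = -24)
o = -10 (o = 5*(-2) = -10)
A = 250 (A = -18 + 2*134 = -18 + 268 = 250)
(k(12, -8) + A)*o = (-24 + 250)*(-10) = 226*(-10) = -2260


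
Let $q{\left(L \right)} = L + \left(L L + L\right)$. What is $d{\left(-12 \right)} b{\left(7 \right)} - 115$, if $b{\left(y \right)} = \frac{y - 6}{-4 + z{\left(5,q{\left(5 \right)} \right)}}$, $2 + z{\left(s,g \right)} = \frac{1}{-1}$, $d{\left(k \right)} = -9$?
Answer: $- \frac{796}{7} \approx -113.71$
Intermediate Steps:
$q{\left(L \right)} = L^{2} + 2 L$ ($q{\left(L \right)} = L + \left(L^{2} + L\right) = L + \left(L + L^{2}\right) = L^{2} + 2 L$)
$z{\left(s,g \right)} = -3$ ($z{\left(s,g \right)} = -2 + \frac{1}{-1} = -2 - 1 = -3$)
$b{\left(y \right)} = \frac{6}{7} - \frac{y}{7}$ ($b{\left(y \right)} = \frac{y - 6}{-4 - 3} = \frac{-6 + y}{-7} = \left(-6 + y\right) \left(- \frac{1}{7}\right) = \frac{6}{7} - \frac{y}{7}$)
$d{\left(-12 \right)} b{\left(7 \right)} - 115 = - 9 \left(\frac{6}{7} - 1\right) - 115 = \left(-9\right) \left(- \frac{1}{7}\right) - 115 = \frac{9}{7} - 115 = - \frac{796}{7}$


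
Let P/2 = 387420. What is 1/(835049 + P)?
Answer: 1/1609889 ≈ 6.2116e-7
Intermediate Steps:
P = 774840 (P = 2*387420 = 774840)
1/(835049 + P) = 1/(835049 + 774840) = 1/1609889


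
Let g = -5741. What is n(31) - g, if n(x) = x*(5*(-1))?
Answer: 5586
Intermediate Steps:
n(x) = -5*x (n(x) = x*(-5) = -5*x)
n(31) - g = -5*31 - 1*(-5741) = -155 + 5741 = 5586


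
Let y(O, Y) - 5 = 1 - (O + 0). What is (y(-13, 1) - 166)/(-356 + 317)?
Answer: 49/13 ≈ 3.7692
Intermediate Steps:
y(O, Y) = 6 - O (y(O, Y) = 5 + (1 - (O + 0)) = 5 + (1 - O) = 6 - O)
(y(-13, 1) - 166)/(-356 + 317) = ((6 - 1*(-13)) - 166)/(-356 + 317) = ((6 + 13) - 166)/(-39) = (19 - 166)*(-1/39) = -147*(-1/39) = 49/13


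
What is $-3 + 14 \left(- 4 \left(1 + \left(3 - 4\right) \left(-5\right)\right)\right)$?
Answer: $-339$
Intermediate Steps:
$-3 + 14 \left(- 4 \left(1 + \left(3 - 4\right) \left(-5\right)\right)\right) = -3 + 14 \left(- 4 \left(1 - -5\right)\right) = -3 + 14 \left(- 4 \left(1 + 5\right)\right) = -3 + 14 \left(\left(-4\right) 6\right) = -3 + 14 \left(-24\right) = -3 - 336 = -339$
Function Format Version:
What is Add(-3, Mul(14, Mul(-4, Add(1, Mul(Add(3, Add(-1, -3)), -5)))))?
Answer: -339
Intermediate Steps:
Add(-3, Mul(14, Mul(-4, Add(1, Mul(Add(3, Add(-1, -3)), -5))))) = Add(-3, Mul(14, Mul(-4, Add(1, Mul(Add(3, -4), -5))))) = Add(-3, Mul(14, Mul(-4, Add(1, Mul(-1, -5))))) = Add(-3, Mul(14, Mul(-4, Add(1, 5)))) = Add(-3, Mul(14, Mul(-4, 6))) = Add(-3, Mul(14, -24)) = Add(-3, -336) = -339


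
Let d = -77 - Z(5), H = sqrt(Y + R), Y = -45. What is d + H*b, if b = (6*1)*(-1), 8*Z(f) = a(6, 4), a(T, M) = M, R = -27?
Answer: -155/2 - 36*I*sqrt(2) ≈ -77.5 - 50.912*I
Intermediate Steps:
Z(f) = 1/2 (Z(f) = (1/8)*4 = 1/2)
H = 6*I*sqrt(2) (H = sqrt(-45 - 27) = sqrt(-72) = 6*I*sqrt(2) ≈ 8.4853*I)
b = -6 (b = 6*(-1) = -6)
d = -155/2 (d = -77 - 1*1/2 = -77 - 1/2 = -155/2 ≈ -77.500)
d + H*b = -155/2 + (6*I*sqrt(2))*(-6) = -155/2 - 36*I*sqrt(2)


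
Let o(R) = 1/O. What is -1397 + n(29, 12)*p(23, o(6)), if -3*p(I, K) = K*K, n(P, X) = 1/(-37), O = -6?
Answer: -5582411/3996 ≈ -1397.0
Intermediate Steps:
n(P, X) = -1/37
o(R) = -1/6 (o(R) = 1/(-6) = -1/6)
p(I, K) = -K**2/3 (p(I, K) = -K*K/3 = -K**2/3)
-1397 + n(29, 12)*p(23, o(6)) = -1397 - (-1)*(-1/6)**2/111 = -1397 - (-1)/(111*36) = -1397 - 1/37*(-1/108) = -1397 + 1/3996 = -5582411/3996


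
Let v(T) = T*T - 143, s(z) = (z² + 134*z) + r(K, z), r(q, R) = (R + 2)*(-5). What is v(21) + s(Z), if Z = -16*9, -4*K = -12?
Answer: 2448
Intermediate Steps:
K = 3 (K = -¼*(-12) = 3)
r(q, R) = -10 - 5*R (r(q, R) = (2 + R)*(-5) = -10 - 5*R)
Z = -144
s(z) = -10 + z² + 129*z (s(z) = (z² + 134*z) + (-10 - 5*z) = -10 + z² + 129*z)
v(T) = -143 + T² (v(T) = T² - 143 = -143 + T²)
v(21) + s(Z) = (-143 + 21²) + (-10 + (-144)² + 129*(-144)) = (-143 + 441) + (-10 + 20736 - 18576) = 298 + 2150 = 2448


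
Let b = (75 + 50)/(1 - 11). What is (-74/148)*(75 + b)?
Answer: -125/4 ≈ -31.250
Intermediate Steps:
b = -25/2 (b = 125/(-10) = 125*(-⅒) = -25/2 ≈ -12.500)
(-74/148)*(75 + b) = (-74/148)*(75 - 25/2) = -74*1/148*(125/2) = -½*125/2 = -125/4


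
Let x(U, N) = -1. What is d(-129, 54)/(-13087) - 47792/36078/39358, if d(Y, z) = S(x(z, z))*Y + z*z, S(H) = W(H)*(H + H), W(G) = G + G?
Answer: -852131117876/4645747337847 ≈ -0.18342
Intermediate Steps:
W(G) = 2*G
S(H) = 4*H² (S(H) = (2*H)*(H + H) = (2*H)*(2*H) = 4*H²)
d(Y, z) = z² + 4*Y (d(Y, z) = (4*(-1)²)*Y + z*z = (4*1)*Y + z² = 4*Y + z² = z² + 4*Y)
d(-129, 54)/(-13087) - 47792/36078/39358 = (54² + 4*(-129))/(-13087) - 47792/36078/39358 = (2916 - 516)*(-1/13087) - 47792*1/36078*(1/39358) = 2400*(-1/13087) - 23896/18039*1/39358 = -2400/13087 - 11948/354989481 = -852131117876/4645747337847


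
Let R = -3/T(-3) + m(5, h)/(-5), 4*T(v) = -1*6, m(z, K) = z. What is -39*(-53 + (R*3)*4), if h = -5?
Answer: 1599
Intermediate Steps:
T(v) = -3/2 (T(v) = (-1*6)/4 = (¼)*(-6) = -3/2)
R = 1 (R = -3/(-3/2) + 5/(-5) = -3*(-⅔) + 5*(-⅕) = 2 - 1 = 1)
-39*(-53 + (R*3)*4) = -39*(-53 + (1*3)*4) = -39*(-53 + 3*4) = -39*(-53 + 12) = -39*(-41) = 1599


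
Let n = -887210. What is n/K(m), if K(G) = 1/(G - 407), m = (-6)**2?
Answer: 329154910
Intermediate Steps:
m = 36
K(G) = 1/(-407 + G)
n/K(m) = -887210/(1/(-407 + 36)) = -887210/(1/(-371)) = -887210/(-1/371) = -887210*(-371) = 329154910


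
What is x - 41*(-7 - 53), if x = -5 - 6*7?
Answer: 2413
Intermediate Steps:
x = -47 (x = -5 - 42 = -47)
x - 41*(-7 - 53) = -47 - 41*(-7 - 53) = -47 - 41*(-60) = -47 + 2460 = 2413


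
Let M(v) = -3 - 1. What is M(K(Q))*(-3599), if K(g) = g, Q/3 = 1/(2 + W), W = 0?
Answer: 14396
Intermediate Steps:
Q = 3/2 (Q = 3/(2 + 0) = 3/2 ≈ 1.5000)
M(v) = -4
M(K(Q))*(-3599) = -4*(-3599) = 14396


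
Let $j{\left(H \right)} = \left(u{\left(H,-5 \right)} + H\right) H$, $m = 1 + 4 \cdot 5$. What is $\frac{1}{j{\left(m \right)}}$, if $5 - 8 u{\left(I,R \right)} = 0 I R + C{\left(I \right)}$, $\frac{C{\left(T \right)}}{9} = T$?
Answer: $- \frac{1}{42} \approx -0.02381$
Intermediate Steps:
$C{\left(T \right)} = 9 T$
$u{\left(I,R \right)} = \frac{5}{8} - \frac{9 I}{8}$ ($u{\left(I,R \right)} = \frac{5}{8} - \frac{0 I R + 9 I}{8} = \frac{5}{8} - \frac{0 R + 9 I}{8} = \frac{5}{8} - \frac{0 + 9 I}{8} = \frac{5}{8} - \frac{9 I}{8}$)
$m = 21$ ($m = 1 + 20 = 21$)
$j{\left(H \right)} = H \left(\frac{5}{8} - \frac{H}{8}\right)$ ($j{\left(H \right)} = \left(\left(\frac{5}{8} - \frac{9 H}{8}\right) + H\right) H = \left(\frac{5}{8} - \frac{H}{8}\right) H = H \left(\frac{5}{8} - \frac{H}{8}\right)$)
$\frac{1}{j{\left(m \right)}} = \frac{1}{\frac{1}{8} \cdot 21 \left(5 - 21\right)} = \frac{1}{\frac{1}{8} \cdot 21 \left(-16\right)} = \frac{1}{-42} = - \frac{1}{42}$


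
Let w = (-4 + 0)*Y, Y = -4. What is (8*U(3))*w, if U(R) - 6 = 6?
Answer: 1536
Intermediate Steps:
U(R) = 12 (U(R) = 6 + 6 = 12)
w = 16 (w = (-4 + 0)*(-4) = -4*(-4) = 16)
(8*U(3))*w = (8*12)*16 = 96*16 = 1536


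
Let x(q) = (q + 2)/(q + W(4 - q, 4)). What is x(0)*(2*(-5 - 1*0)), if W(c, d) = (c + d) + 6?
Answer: -10/7 ≈ -1.4286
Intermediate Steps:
W(c, d) = 6 + c + d
x(q) = 1/7 + q/14 (x(q) = (q + 2)/(q + (6 + (4 - q) + 4)) = (2 + q)/(q + (14 - q)) = (2 + q)/14 = (2 + q)*(1/14) = 1/7 + q/14)
x(0)*(2*(-5 - 1*0)) = (1/7 + (1/14)*0)*(2*(-5 - 1*0)) = (1/7 + 0)*(2*(-5 + 0)) = (2*(-5))/7 = (1/7)*(-10) = -10/7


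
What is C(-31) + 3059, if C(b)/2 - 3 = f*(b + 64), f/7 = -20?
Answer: -6175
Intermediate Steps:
f = -140 (f = 7*(-20) = -140)
C(b) = -17914 - 280*b (C(b) = 6 + 2*(-140*(b + 64)) = 6 + 2*(-140*(64 + b)) = 6 + 2*(-8960 - 140*b) = 6 + (-17920 - 280*b) = -17914 - 280*b)
C(-31) + 3059 = (-17914 - 280*(-31)) + 3059 = (-17914 + 8680) + 3059 = -9234 + 3059 = -6175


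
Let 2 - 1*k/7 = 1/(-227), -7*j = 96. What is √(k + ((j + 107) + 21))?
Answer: 3*√35998795/1589 ≈ 11.328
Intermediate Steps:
j = -96/7 (j = -⅐*96 = -96/7 ≈ -13.714)
k = 3185/227 (k = 14 - 7/(-227) = 14 - 7*(-1/227) = 14 + 7/227 = 3185/227 ≈ 14.031)
√(k + ((j + 107) + 21)) = √(3185/227 + ((-96/7 + 107) + 21)) = √(3185/227 + (653/7 + 21)) = √(3185/227 + 800/7) = √(203895/1589) = 3*√35998795/1589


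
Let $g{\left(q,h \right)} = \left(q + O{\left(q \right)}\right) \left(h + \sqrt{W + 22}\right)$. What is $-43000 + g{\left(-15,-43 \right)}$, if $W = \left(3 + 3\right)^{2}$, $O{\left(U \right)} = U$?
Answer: $-41710 - 30 \sqrt{58} \approx -41939.0$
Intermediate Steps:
$W = 36$ ($W = 6^{2} = 36$)
$g{\left(q,h \right)} = 2 q \left(h + \sqrt{58}\right)$ ($g{\left(q,h \right)} = \left(q + q\right) \left(h + \sqrt{36 + 22}\right) = 2 q \left(h + \sqrt{58}\right)$)
$-43000 + g{\left(-15,-43 \right)} = -43000 + 2 \left(-15\right) \left(-43 + \sqrt{58}\right) = -43000 + \left(1290 - 30 \sqrt{58}\right) = -41710 - 30 \sqrt{58}$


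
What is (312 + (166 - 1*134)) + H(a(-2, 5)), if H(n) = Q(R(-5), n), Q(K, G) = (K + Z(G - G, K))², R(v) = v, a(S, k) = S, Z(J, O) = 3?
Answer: 348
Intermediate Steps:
Q(K, G) = (3 + K)² (Q(K, G) = (K + 3)² = (3 + K)²)
H(n) = 4 (H(n) = (3 - 5)² = (-2)² = 4)
(312 + (166 - 1*134)) + H(a(-2, 5)) = (312 + (166 - 1*134)) + 4 = (312 + (166 - 134)) + 4 = (312 + 32) + 4 = 344 + 4 = 348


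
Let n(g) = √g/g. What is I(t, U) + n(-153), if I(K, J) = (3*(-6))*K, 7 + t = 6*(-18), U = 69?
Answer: 2070 - I*√17/51 ≈ 2070.0 - 0.080845*I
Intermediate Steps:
t = -115 (t = -7 + 6*(-18) = -7 - 108 = -115)
I(K, J) = -18*K
n(g) = g^(-½)
I(t, U) + n(-153) = -18*(-115) + (-153)^(-½) = 2070 - I*√17/51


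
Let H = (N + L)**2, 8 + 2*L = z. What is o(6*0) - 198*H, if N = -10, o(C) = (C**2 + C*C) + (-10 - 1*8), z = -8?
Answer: -64170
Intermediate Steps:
L = -8 (L = -4 + (1/2)*(-8) = -4 - 4 = -8)
o(C) = -18 + 2*C**2 (o(C) = (C**2 + C**2) + (-10 - 8) = 2*C**2 - 18 = -18 + 2*C**2)
H = 324 (H = (-10 - 8)**2 = (-18)**2 = 324)
o(6*0) - 198*H = (-18 + 2*(6*0)**2) - 198*324 = (-18 + 2*0**2) - 64152 = (-18 + 2*0) - 64152 = (-18 + 0) - 64152 = -18 - 64152 = -64170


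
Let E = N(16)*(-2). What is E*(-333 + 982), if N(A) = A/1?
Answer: -20768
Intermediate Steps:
N(A) = A (N(A) = A*1 = A)
E = -32 (E = 16*(-2) = -32)
E*(-333 + 982) = -32*(-333 + 982) = -32*649 = -20768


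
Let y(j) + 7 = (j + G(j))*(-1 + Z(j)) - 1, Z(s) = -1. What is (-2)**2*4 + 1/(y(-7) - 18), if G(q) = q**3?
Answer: 10785/674 ≈ 16.001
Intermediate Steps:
y(j) = -8 - 2*j - 2*j**3 (y(j) = -7 + ((j + j**3)*(-1 - 1) - 1) = -7 + ((j + j**3)*(-2) - 1) = -7 + ((-2*j - 2*j**3) - 1) = -7 + (-1 - 2*j - 2*j**3) = -8 - 2*j - 2*j**3)
(-2)**2*4 + 1/(y(-7) - 18) = (-2)**2*4 + 1/((-8 - 2*(-7) - 2*(-7)**3) - 18) = 4*4 + 1/((-8 + 14 - 2*(-343)) - 18) = 16 + 1/((-8 + 14 + 686) - 18) = 16 + 1/(692 - 18) = 16 + 1/674 = 10785/674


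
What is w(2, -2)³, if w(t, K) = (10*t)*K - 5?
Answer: -91125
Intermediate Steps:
w(t, K) = -5 + 10*K*t (w(t, K) = 10*K*t - 5 = -5 + 10*K*t)
w(2, -2)³ = (-5 + 10*(-2)*2)³ = (-5 - 40)³ = (-45)³ = -91125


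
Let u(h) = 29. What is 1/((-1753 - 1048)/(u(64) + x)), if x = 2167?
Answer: -2196/2801 ≈ -0.78401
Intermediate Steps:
1/((-1753 - 1048)/(u(64) + x)) = 1/((-1753 - 1048)/(29 + 2167)) = 1/(-2801/2196) = -2196/2801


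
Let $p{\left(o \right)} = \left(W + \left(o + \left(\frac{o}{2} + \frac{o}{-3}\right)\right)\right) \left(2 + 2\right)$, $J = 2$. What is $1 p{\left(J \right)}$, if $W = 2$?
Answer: $\frac{52}{3} \approx 17.333$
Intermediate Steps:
$p{\left(o \right)} = 8 + \frac{14 o}{3}$ ($p{\left(o \right)} = \left(2 + \left(o + \left(\frac{o}{2} + \frac{o}{-3}\right)\right)\right) \left(2 + 2\right) = \left(2 + \left(o + \left(o \frac{1}{2} + o \left(- \frac{1}{3}\right)\right)\right)\right) 4 = \left(2 + \left(o + \left(\frac{o}{2} - \frac{o}{3}\right)\right)\right) 4 = \left(2 + \left(o + \frac{o}{6}\right)\right) 4 = \left(2 + \frac{7 o}{6}\right) 4 = 8 + \frac{14 o}{3}$)
$1 p{\left(J \right)} = 1 \left(8 + \frac{14}{3} \cdot 2\right) = 1 \left(8 + \frac{28}{3}\right) = 1 \cdot \frac{52}{3} = \frac{52}{3}$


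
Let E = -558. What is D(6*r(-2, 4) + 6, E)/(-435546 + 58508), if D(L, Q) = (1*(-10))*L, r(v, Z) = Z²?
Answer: 510/188519 ≈ 0.0027053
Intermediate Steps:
D(L, Q) = -10*L
D(6*r(-2, 4) + 6, E)/(-435546 + 58508) = (-10*(6*4² + 6))/(-435546 + 58508) = -10*(6*16 + 6)/(-377038) = -10*(96 + 6)*(-1/377038) = -10*102*(-1/377038) = -1020*(-1/377038) = 510/188519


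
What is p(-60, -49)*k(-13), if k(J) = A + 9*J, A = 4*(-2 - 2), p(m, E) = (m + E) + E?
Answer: 21014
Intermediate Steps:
p(m, E) = m + 2*E (p(m, E) = (E + m) + E = m + 2*E)
A = -16 (A = 4*(-4) = -16)
k(J) = -16 + 9*J
p(-60, -49)*k(-13) = (-60 + 2*(-49))*(-16 + 9*(-13)) = (-60 - 98)*(-16 - 117) = -158*(-133) = 21014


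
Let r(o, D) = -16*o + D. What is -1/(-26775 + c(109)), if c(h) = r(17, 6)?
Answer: 1/27041 ≈ 3.6981e-5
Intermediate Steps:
r(o, D) = D - 16*o
c(h) = -266 (c(h) = 6 - 16*17 = 6 - 272 = -266)
-1/(-26775 + c(109)) = -1/(-26775 - 266) = -1/(-27041) = -1*(-1/27041) = 1/27041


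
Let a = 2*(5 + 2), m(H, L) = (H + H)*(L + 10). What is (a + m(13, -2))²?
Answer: 49284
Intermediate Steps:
m(H, L) = 2*H*(10 + L) (m(H, L) = (2*H)*(10 + L) = 2*H*(10 + L))
a = 14 (a = 2*7 = 14)
(a + m(13, -2))² = (14 + 2*13*(10 - 2))² = (14 + 2*13*8)² = (14 + 208)² = 222² = 49284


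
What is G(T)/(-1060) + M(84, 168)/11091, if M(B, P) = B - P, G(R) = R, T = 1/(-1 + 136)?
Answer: -4010497/529040700 ≈ -0.0075807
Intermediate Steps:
T = 1/135 ≈ 0.0074074
G(T)/(-1060) + M(84, 168)/11091 = (1/135)/(-1060) + (84 - 1*168)/11091 = (1/135)*(-1/1060) + (84 - 168)*(1/11091) = -1/143100 - 84*1/11091 = -1/143100 - 28/3697 = -4010497/529040700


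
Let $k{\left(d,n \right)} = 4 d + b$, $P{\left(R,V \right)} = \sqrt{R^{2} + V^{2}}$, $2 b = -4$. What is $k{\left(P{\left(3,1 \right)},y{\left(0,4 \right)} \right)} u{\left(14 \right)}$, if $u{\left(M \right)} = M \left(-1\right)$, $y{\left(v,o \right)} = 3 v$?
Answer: $28 - 56 \sqrt{10} \approx -149.09$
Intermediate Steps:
$b = -2$ ($b = \frac{1}{2} \left(-4\right) = -2$)
$u{\left(M \right)} = - M$
$k{\left(d,n \right)} = -2 + 4 d$ ($k{\left(d,n \right)} = 4 d - 2 = -2 + 4 d$)
$k{\left(P{\left(3,1 \right)},y{\left(0,4 \right)} \right)} u{\left(14 \right)} = \left(-2 + 4 \sqrt{3^{2} + 1^{2}}\right) \left(\left(-1\right) 14\right) = \left(-2 + 4 \sqrt{9 + 1}\right) \left(-14\right) = \left(-2 + 4 \sqrt{10}\right) \left(-14\right) = 28 - 56 \sqrt{10}$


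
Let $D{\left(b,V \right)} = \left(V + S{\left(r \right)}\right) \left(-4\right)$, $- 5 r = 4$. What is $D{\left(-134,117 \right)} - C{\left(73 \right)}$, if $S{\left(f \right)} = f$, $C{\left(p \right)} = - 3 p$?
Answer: $- \frac{1229}{5} \approx -245.8$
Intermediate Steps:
$r = - \frac{4}{5}$ ($r = \left(- \frac{1}{5}\right) 4 = - \frac{4}{5} \approx -0.8$)
$D{\left(b,V \right)} = \frac{16}{5} - 4 V$ ($D{\left(b,V \right)} = \left(V - \frac{4}{5}\right) \left(-4\right) = \left(- \frac{4}{5} + V\right) \left(-4\right) = \frac{16}{5} - 4 V$)
$D{\left(-134,117 \right)} - C{\left(73 \right)} = \left(\frac{16}{5} - 468\right) - \left(-3\right) 73 = \left(\frac{16}{5} - 468\right) - -219 = - \frac{2324}{5} + 219 = - \frac{1229}{5}$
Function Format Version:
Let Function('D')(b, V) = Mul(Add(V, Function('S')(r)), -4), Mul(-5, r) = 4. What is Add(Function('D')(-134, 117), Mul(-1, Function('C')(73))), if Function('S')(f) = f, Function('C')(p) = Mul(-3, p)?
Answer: Rational(-1229, 5) ≈ -245.80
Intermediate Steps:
r = Rational(-4, 5) (r = Mul(Rational(-1, 5), 4) = Rational(-4, 5) ≈ -0.80000)
Function('D')(b, V) = Add(Rational(16, 5), Mul(-4, V)) (Function('D')(b, V) = Mul(Add(V, Rational(-4, 5)), -4) = Mul(Add(Rational(-4, 5), V), -4) = Add(Rational(16, 5), Mul(-4, V)))
Add(Function('D')(-134, 117), Mul(-1, Function('C')(73))) = Add(Add(Rational(16, 5), Mul(-4, 117)), Mul(-1, Mul(-3, 73))) = Add(Add(Rational(16, 5), -468), Mul(-1, -219)) = Add(Rational(-2324, 5), 219) = Rational(-1229, 5)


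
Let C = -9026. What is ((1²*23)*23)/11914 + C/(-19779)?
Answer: 5130385/10245522 ≈ 0.50074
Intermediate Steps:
((1²*23)*23)/11914 + C/(-19779) = ((1²*23)*23)/11914 - 9026/(-19779) = ((1*23)*23)*(1/11914) - 9026*(-1/19779) = (23*23)*(1/11914) + 9026/19779 = 529*(1/11914) + 9026/19779 = 23/518 + 9026/19779 = 5130385/10245522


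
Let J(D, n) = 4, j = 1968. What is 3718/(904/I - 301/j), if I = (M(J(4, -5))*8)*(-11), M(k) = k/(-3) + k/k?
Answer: 80487264/663841 ≈ 121.24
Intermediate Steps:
M(k) = 1 - k/3 (M(k) = k*(-⅓) + 1 = -k/3 + 1 = 1 - k/3)
I = 88/3 (I = ((1 - ⅓*4)*8)*(-11) = ((1 - 4/3)*8)*(-11) = -⅓*8*(-11) = -8/3*(-11) = 88/3 ≈ 29.333)
3718/(904/I - 301/j) = 3718/(904/(88/3) - 301/1968) = 3718/(904*(3/88) - 301*1/1968) = 3718/(339/11 - 301/1968) = 3718/(663841/21648) = 3718*(21648/663841) = 80487264/663841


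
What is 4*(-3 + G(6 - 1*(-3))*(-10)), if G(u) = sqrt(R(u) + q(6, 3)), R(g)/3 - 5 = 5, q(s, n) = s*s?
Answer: -12 - 40*sqrt(66) ≈ -336.96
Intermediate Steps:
q(s, n) = s**2
R(g) = 30 (R(g) = 15 + 3*5 = 15 + 15 = 30)
G(u) = sqrt(66) (G(u) = sqrt(30 + 6**2) = sqrt(30 + 36) = sqrt(66))
4*(-3 + G(6 - 1*(-3))*(-10)) = 4*(-3 + sqrt(66)*(-10)) = 4*(-3 - 10*sqrt(66)) = -12 - 40*sqrt(66)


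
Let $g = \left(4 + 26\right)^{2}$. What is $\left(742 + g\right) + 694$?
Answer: $2336$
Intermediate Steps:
$g = 900$ ($g = 30^{2} = 900$)
$\left(742 + g\right) + 694 = \left(742 + 900\right) + 694 = 1642 + 694 = 2336$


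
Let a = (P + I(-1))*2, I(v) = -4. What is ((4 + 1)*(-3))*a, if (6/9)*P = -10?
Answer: 570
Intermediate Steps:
P = -15 (P = (3/2)*(-10) = -15)
a = -38 (a = (-15 - 4)*2 = -19*2 = -38)
((4 + 1)*(-3))*a = ((4 + 1)*(-3))*(-38) = (5*(-3))*(-38) = -15*(-38) = 570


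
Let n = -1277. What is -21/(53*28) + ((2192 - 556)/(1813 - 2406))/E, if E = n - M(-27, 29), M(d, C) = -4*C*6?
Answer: -686767/73040996 ≈ -0.0094025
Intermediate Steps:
M(d, C) = -24*C
E = -581 (E = -1277 - (-24)*29 = -1277 - 1*(-696) = -1277 + 696 = -581)
-21/(53*28) + ((2192 - 556)/(1813 - 2406))/E = -21/(53*28) + ((2192 - 556)/(1813 - 2406))/(-581) = -21/1484 + (1636/(-593))*(-1/581) = -21*1/1484 + (1636*(-1/593))*(-1/581) = -3/212 - 1636/593*(-1/581) = -3/212 + 1636/344533 = -686767/73040996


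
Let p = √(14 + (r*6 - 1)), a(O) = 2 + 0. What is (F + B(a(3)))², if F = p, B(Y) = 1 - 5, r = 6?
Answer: 9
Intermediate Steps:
a(O) = 2
B(Y) = -4
p = 7 (p = √(14 + (6*6 - 1)) = √(14 + (36 - 1)) = √(14 + 35) = √49 = 7)
F = 7
(F + B(a(3)))² = (7 - 4)² = 3² = 9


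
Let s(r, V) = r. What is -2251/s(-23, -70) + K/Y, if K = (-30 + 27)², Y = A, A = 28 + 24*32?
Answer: 1792003/18308 ≈ 97.881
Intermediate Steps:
A = 796 (A = 28 + 768 = 796)
Y = 796
K = 9 (K = (-3)² = 9)
-2251/s(-23, -70) + K/Y = -2251/(-23) + 9/796 = -2251*(-1/23) + 9*(1/796) = 2251/23 + 9/796 = 1792003/18308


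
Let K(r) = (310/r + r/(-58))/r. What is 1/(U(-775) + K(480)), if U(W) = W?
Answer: -668160/517834621 ≈ -0.0012903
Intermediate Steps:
K(r) = (310/r - r/58)/r (K(r) = (310/r + r*(-1/58))/r = (310/r - r/58)/r)
1/(U(-775) + K(480)) = 1/(-775 + (-1/58 + 310/480²)) = 1/(-775 + (-1/58 + 310*(1/230400))) = 1/(-775 + (-1/58 + 31/23040)) = 1/(-775 - 10621/668160) = 1/(-517834621/668160) = -668160/517834621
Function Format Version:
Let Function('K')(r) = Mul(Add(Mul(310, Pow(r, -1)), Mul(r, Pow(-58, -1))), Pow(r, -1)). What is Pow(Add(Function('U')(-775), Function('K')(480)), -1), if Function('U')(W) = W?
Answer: Rational(-668160, 517834621) ≈ -0.0012903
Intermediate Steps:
Function('K')(r) = Mul(Pow(r, -1), Add(Mul(310, Pow(r, -1)), Mul(Rational(-1, 58), r))) (Function('K')(r) = Mul(Add(Mul(310, Pow(r, -1)), Mul(r, Rational(-1, 58))), Pow(r, -1)) = Mul(Add(Mul(310, Pow(r, -1)), Mul(Rational(-1, 58), r)), Pow(r, -1)) = Mul(Pow(r, -1), Add(Mul(310, Pow(r, -1)), Mul(Rational(-1, 58), r))))
Pow(Add(Function('U')(-775), Function('K')(480)), -1) = Pow(Add(-775, Add(Rational(-1, 58), Mul(310, Pow(480, -2)))), -1) = Pow(Add(-775, Add(Rational(-1, 58), Mul(310, Rational(1, 230400)))), -1) = Pow(Add(-775, Add(Rational(-1, 58), Rational(31, 23040))), -1) = Pow(Add(-775, Rational(-10621, 668160)), -1) = Pow(Rational(-517834621, 668160), -1) = Rational(-668160, 517834621)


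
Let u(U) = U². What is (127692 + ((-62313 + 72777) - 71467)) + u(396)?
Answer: 223505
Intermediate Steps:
(127692 + ((-62313 + 72777) - 71467)) + u(396) = (127692 + ((-62313 + 72777) - 71467)) + 396² = (127692 + (10464 - 71467)) + 156816 = (127692 - 61003) + 156816 = 66689 + 156816 = 223505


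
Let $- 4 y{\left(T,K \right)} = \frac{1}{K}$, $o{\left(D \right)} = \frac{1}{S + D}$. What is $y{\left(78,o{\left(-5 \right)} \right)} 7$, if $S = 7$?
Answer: $- \frac{7}{2} \approx -3.5$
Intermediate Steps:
$o{\left(D \right)} = \frac{1}{7 + D}$
$y{\left(T,K \right)} = - \frac{1}{4 K}$
$y{\left(78,o{\left(-5 \right)} \right)} 7 = - \frac{1}{4 \frac{1}{7 - 5}} \cdot 7 = - \frac{1}{4 \cdot \frac{1}{2}} \cdot 7 = - \frac{\frac{1}{\frac{1}{2}}}{4} \cdot 7 = \left(- \frac{1}{4}\right) 2 \cdot 7 = \left(- \frac{1}{2}\right) 7 = - \frac{7}{2}$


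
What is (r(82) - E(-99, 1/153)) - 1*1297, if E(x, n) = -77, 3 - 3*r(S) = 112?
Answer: -3769/3 ≈ -1256.3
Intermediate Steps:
r(S) = -109/3 (r(S) = 1 - ⅓*112 = 1 - 112/3 = -109/3)
(r(82) - E(-99, 1/153)) - 1*1297 = (-109/3 - 1*(-77)) - 1*1297 = (-109/3 + 77) - 1297 = 122/3 - 1297 = -3769/3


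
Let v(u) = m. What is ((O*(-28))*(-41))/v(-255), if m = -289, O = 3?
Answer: -3444/289 ≈ -11.917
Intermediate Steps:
v(u) = -289
((O*(-28))*(-41))/v(-255) = ((3*(-28))*(-41))/(-289) = -84*(-41)*(-1/289) = 3444*(-1/289) = -3444/289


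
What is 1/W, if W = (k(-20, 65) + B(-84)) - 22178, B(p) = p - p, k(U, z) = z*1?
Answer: -1/22113 ≈ -4.5222e-5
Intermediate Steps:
k(U, z) = z
B(p) = 0
W = -22113 (W = (65 + 0) - 22178 = 65 - 22178 = -22113)
1/W = 1/(-22113) = -1/22113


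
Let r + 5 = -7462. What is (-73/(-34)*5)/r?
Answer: -365/253878 ≈ -0.0014377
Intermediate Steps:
r = -7467 (r = -5 - 7462 = -7467)
(-73/(-34)*5)/r = (-73/(-34)*5)/(-7467) = (-73*(-1/34)*5)*(-1/7467) = ((73/34)*5)*(-1/7467) = (365/34)*(-1/7467) = -365/253878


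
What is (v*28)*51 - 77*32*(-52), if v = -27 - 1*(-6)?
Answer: 98140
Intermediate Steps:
v = -21 (v = -27 + 6 = -21)
(v*28)*51 - 77*32*(-52) = -21*28*51 - 77*32*(-52) = -588*51 - 2464*(-52) = -29988 + 128128 = 98140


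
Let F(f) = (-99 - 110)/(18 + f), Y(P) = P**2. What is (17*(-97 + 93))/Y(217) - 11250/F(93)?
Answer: 58802374538/9841601 ≈ 5974.9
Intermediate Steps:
F(f) = -209/(18 + f)
(17*(-97 + 93))/Y(217) - 11250/F(93) = (17*(-97 + 93))/(217**2) - 11250/((-209/(18 + 93))) = (17*(-4))/47089 - 11250/((-209/111)) = -68*1/47089 - 11250/((-209*1/111)) = -68/47089 - 11250/(-209/111) = -68/47089 - 11250*(-111/209) = -68/47089 + 1248750/209 = 58802374538/9841601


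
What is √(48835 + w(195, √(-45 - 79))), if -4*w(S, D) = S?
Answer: √195145/2 ≈ 220.88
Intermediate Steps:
w(S, D) = -S/4
√(48835 + w(195, √(-45 - 79))) = √(48835 - ¼*195) = √(48835 - 195/4) = √(195145/4) = √195145/2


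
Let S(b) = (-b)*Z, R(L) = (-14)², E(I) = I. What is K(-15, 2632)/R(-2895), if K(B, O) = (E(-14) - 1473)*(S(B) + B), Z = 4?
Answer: -66915/196 ≈ -341.40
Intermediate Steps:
R(L) = 196
S(b) = -4*b (S(b) = -b*4 = -4*b)
K(B, O) = 4461*B (K(B, O) = (-14 - 1473)*(-4*B + B) = -(-4461)*B = 4461*B)
K(-15, 2632)/R(-2895) = (4461*(-15))/196 = -66915*1/196 = -66915/196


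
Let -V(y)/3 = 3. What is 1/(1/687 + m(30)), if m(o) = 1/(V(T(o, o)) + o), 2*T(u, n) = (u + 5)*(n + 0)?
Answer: 4809/236 ≈ 20.377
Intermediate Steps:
T(u, n) = n*(5 + u)/2 (T(u, n) = ((u + 5)*(n + 0))/2 = ((5 + u)*n)/2 = (n*(5 + u))/2 = n*(5 + u)/2)
V(y) = -9 (V(y) = -3*3 = -9)
m(o) = 1/(-9 + o)
1/(1/687 + m(30)) = 1/(1/687 + 1/(-9 + 30)) = 1/(1/687 + 1/21) = 1/(236/4809) = 4809/236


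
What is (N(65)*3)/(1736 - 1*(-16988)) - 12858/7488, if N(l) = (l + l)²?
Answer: 5787017/5841888 ≈ 0.99061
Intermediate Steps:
N(l) = 4*l² (N(l) = (2*l)² = 4*l²)
(N(65)*3)/(1736 - 1*(-16988)) - 12858/7488 = ((4*65²)*3)/(1736 - 1*(-16988)) - 12858/7488 = ((4*4225)*3)/(1736 + 16988) - 12858*1/7488 = (16900*3)/18724 - 2143/1248 = 50700*(1/18724) - 2143/1248 = 12675/4681 - 2143/1248 = 5787017/5841888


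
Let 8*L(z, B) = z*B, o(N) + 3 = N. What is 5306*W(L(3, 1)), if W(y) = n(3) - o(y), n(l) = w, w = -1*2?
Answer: 13265/4 ≈ 3316.3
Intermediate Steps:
w = -2
o(N) = -3 + N
n(l) = -2
L(z, B) = B*z/8 (L(z, B) = (z*B)/8 = (B*z)/8 = B*z/8)
W(y) = 1 - y (W(y) = -2 - (-3 + y) = -2 + (3 - y) = 1 - y)
5306*W(L(3, 1)) = 5306*(1 - 3/8) = 5306*(5/8) = 13265/4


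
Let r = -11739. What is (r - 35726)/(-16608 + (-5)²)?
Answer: 47465/16583 ≈ 2.8623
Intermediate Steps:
(r - 35726)/(-16608 + (-5)²) = (-11739 - 35726)/(-16608 + (-5)²) = -47465/(-16608 + 25) = -47465/(-16583) = -47465*(-1/16583) = 47465/16583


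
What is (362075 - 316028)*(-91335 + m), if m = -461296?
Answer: -25446999657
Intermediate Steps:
(362075 - 316028)*(-91335 + m) = (362075 - 316028)*(-91335 - 461296) = 46047*(-552631) = -25446999657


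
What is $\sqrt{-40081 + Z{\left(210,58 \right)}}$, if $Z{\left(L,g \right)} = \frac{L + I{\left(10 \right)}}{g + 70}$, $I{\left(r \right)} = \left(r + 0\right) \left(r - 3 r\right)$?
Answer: $\frac{i \sqrt{2565179}}{8} \approx 200.2 i$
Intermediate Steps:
$I{\left(r \right)} = - 2 r^{2}$ ($I{\left(r \right)} = r \left(- 2 r\right) = - 2 r^{2}$)
$Z{\left(L,g \right)} = \frac{-200 + L}{70 + g}$ ($Z{\left(L,g \right)} = \frac{L - 2 \cdot 10^{2}}{g + 70} = \frac{L - 200}{70 + g} = \frac{-200 + L}{70 + g}$)
$\sqrt{-40081 + Z{\left(210,58 \right)}} = \sqrt{-40081 + \frac{-200 + 210}{70 + 58}} = \sqrt{-40081 + \frac{1}{128} \cdot 10} = \sqrt{-40081 + \frac{5}{64}} = \sqrt{- \frac{2565179}{64}} = \frac{i \sqrt{2565179}}{8}$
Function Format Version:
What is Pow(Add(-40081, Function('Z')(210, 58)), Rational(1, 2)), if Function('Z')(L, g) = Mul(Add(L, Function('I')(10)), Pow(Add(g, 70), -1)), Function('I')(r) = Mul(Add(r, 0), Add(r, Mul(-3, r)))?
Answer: Mul(Rational(1, 8), I, Pow(2565179, Rational(1, 2))) ≈ Mul(200.20, I)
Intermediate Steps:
Function('I')(r) = Mul(-2, Pow(r, 2)) (Function('I')(r) = Mul(r, Mul(-2, r)) = Mul(-2, Pow(r, 2)))
Function('Z')(L, g) = Mul(Pow(Add(70, g), -1), Add(-200, L)) (Function('Z')(L, g) = Mul(Add(L, Mul(-2, Pow(10, 2))), Pow(Add(g, 70), -1)) = Mul(Add(L, Mul(-2, 100)), Pow(Add(70, g), -1)) = Mul(Add(L, -200), Pow(Add(70, g), -1)) = Mul(Add(-200, L), Pow(Add(70, g), -1)) = Mul(Pow(Add(70, g), -1), Add(-200, L)))
Pow(Add(-40081, Function('Z')(210, 58)), Rational(1, 2)) = Pow(Add(-40081, Mul(Pow(Add(70, 58), -1), Add(-200, 210))), Rational(1, 2)) = Pow(Add(-40081, Mul(Pow(128, -1), 10)), Rational(1, 2)) = Pow(Add(-40081, Mul(Rational(1, 128), 10)), Rational(1, 2)) = Pow(Add(-40081, Rational(5, 64)), Rational(1, 2)) = Pow(Rational(-2565179, 64), Rational(1, 2)) = Mul(Rational(1, 8), I, Pow(2565179, Rational(1, 2)))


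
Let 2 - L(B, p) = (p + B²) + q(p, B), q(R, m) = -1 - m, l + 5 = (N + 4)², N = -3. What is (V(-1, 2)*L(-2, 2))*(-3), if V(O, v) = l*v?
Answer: -120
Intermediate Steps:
l = -4 (l = -5 + (-3 + 4)² = -5 + 1² = -5 + 1 = -4)
L(B, p) = 3 + B - p - B² (L(B, p) = 2 - ((p + B²) + (-1 - B)) = 2 - (-1 + p + B² - B) = 2 + (1 + B - p - B²) = 3 + B - p - B²)
V(O, v) = -4*v
(V(-1, 2)*L(-2, 2))*(-3) = ((-4*2)*(3 - 2 - 1*2 - 1*(-2)²))*(-3) = -8*(3 - 2 - 2 - 1*4)*(-3) = -8*(3 - 2 - 2 - 4)*(-3) = -8*(-5)*(-3) = 40*(-3) = -120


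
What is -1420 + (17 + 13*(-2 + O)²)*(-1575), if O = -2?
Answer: -355795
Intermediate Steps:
-1420 + (17 + 13*(-2 + O)²)*(-1575) = -1420 + (17 + 13*(-2 - 2)²)*(-1575) = -1420 + (17 + 13*(-4)²)*(-1575) = -1420 + (17 + 13*16)*(-1575) = -1420 + (17 + 208)*(-1575) = -1420 + 225*(-1575) = -1420 - 354375 = -355795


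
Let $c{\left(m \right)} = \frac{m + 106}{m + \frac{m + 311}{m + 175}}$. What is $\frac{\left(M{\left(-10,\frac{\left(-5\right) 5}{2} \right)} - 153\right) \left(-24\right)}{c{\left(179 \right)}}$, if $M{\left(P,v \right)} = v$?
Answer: $\frac{42272672}{16815} \approx 2514.0$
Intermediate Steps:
$c{\left(m \right)} = \frac{106 + m}{m + \frac{311 + m}{175 + m}}$
$\frac{\left(M{\left(-10,\frac{\left(-5\right) 5}{2} \right)} - 153\right) \left(-24\right)}{c{\left(179 \right)}} = \frac{\left(\frac{\left(-5\right) 5}{2} - 153\right) \left(-24\right)}{\frac{1}{311 + 179^{2} + 176 \cdot 179} \left(18550 + 179^{2} + 281 \cdot 179\right)} = \frac{\left(\left(-25\right) \frac{1}{2} - 153\right) \left(-24\right)}{\frac{1}{311 + 32041 + 31504} \left(18550 + 32041 + 50299\right)} = \frac{\left(- \frac{25}{2} - 153\right) \left(-24\right)}{\frac{1}{63856} \cdot 100890} = \frac{\left(- \frac{331}{2}\right) \left(-24\right)}{\frac{1}{63856} \cdot 100890} = \frac{3972}{\frac{50445}{31928}} = 3972 \cdot \frac{31928}{50445} = \frac{42272672}{16815}$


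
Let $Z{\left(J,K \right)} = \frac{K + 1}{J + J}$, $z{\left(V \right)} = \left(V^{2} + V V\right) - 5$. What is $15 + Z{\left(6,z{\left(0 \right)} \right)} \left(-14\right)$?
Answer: $\frac{59}{3} \approx 19.667$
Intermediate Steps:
$z{\left(V \right)} = -5 + 2 V^{2}$ ($z{\left(V \right)} = \left(V^{2} + V^{2}\right) - 5 = 2 V^{2} - 5 = -5 + 2 V^{2}$)
$Z{\left(J,K \right)} = \frac{1 + K}{2 J}$
$15 + Z{\left(6,z{\left(0 \right)} \right)} \left(-14\right) = 15 + \frac{1 - \left(5 - 2 \cdot 0^{2}\right)}{2 \cdot 6} \left(-14\right) = 15 + \frac{1}{2} \cdot \frac{1}{6} \left(1 + \left(-5 + 2 \cdot 0\right)\right) \left(-14\right) = 15 + \frac{1}{2} \cdot \frac{1}{6} \left(1 + \left(-5 + 0\right)\right) \left(-14\right) = 15 + \frac{1}{2} \cdot \frac{1}{6} \left(1 - 5\right) \left(-14\right) = 15 + \frac{1}{2} \cdot \frac{1}{6} \left(-4\right) \left(-14\right) = 15 - - \frac{14}{3} = 15 + \frac{14}{3} = \frac{59}{3}$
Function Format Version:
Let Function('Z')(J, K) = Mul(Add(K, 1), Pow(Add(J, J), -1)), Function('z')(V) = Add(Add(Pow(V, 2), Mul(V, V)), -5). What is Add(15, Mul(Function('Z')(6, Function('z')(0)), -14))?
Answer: Rational(59, 3) ≈ 19.667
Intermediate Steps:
Function('z')(V) = Add(-5, Mul(2, Pow(V, 2))) (Function('z')(V) = Add(Add(Pow(V, 2), Pow(V, 2)), -5) = Add(Mul(2, Pow(V, 2)), -5) = Add(-5, Mul(2, Pow(V, 2))))
Function('Z')(J, K) = Mul(Rational(1, 2), Pow(J, -1), Add(1, K)) (Function('Z')(J, K) = Mul(Add(1, K), Pow(Mul(2, J), -1)) = Mul(Add(1, K), Mul(Rational(1, 2), Pow(J, -1))) = Mul(Rational(1, 2), Pow(J, -1), Add(1, K)))
Add(15, Mul(Function('Z')(6, Function('z')(0)), -14)) = Add(15, Mul(Mul(Rational(1, 2), Pow(6, -1), Add(1, Add(-5, Mul(2, Pow(0, 2))))), -14)) = Add(15, Mul(Mul(Rational(1, 2), Rational(1, 6), Add(1, Add(-5, Mul(2, 0)))), -14)) = Add(15, Mul(Mul(Rational(1, 2), Rational(1, 6), Add(1, Add(-5, 0))), -14)) = Add(15, Mul(Mul(Rational(1, 2), Rational(1, 6), Add(1, -5)), -14)) = Add(15, Mul(Mul(Rational(1, 2), Rational(1, 6), -4), -14)) = Add(15, Mul(Rational(-1, 3), -14)) = Add(15, Rational(14, 3)) = Rational(59, 3)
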